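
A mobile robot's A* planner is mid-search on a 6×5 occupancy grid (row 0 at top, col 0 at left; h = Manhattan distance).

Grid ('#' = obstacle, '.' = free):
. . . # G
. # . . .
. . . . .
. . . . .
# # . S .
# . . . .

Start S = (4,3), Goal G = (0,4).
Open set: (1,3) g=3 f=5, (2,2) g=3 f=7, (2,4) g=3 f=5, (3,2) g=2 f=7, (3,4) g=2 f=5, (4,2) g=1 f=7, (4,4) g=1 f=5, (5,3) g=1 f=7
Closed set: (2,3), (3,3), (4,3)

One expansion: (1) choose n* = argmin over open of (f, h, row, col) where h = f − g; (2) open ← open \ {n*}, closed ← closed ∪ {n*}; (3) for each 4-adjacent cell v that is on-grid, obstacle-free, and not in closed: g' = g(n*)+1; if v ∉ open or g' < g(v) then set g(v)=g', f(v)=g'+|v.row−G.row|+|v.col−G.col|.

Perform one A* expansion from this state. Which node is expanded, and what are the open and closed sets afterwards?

step 1: expand (1,3) (f=5, h=2) → closed; open now [(1,2) g=4 f=7, (1,4) g=4 f=5, (2,2) g=3 f=7, (2,4) g=3 f=5, (3,2) g=2 f=7, (3,4) g=2 f=5, (4,2) g=1 f=7, (4,4) g=1 f=5, (5,3) g=1 f=7]

expanded=(1,3); open=[(1,2) g=4 f=7, (1,4) g=4 f=5, (2,2) g=3 f=7, (2,4) g=3 f=5, (3,2) g=2 f=7, (3,4) g=2 f=5, (4,2) g=1 f=7, (4,4) g=1 f=5, (5,3) g=1 f=7]; closed=[(1,3), (2,3), (3,3), (4,3)]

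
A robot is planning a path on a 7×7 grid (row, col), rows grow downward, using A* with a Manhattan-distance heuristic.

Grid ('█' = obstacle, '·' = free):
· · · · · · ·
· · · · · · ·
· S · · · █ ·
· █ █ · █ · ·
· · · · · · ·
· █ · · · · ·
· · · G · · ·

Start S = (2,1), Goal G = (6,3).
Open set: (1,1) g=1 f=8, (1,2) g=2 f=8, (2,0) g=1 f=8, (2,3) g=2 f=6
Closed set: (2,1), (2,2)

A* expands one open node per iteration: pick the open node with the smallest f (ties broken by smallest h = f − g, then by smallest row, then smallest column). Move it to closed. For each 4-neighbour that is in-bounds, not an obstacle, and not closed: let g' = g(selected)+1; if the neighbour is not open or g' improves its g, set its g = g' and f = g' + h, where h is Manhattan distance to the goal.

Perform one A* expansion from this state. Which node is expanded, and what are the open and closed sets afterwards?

expanded=(2,3); open=[(1,1) g=1 f=8, (1,2) g=2 f=8, (1,3) g=3 f=8, (2,0) g=1 f=8, (2,4) g=3 f=8, (3,3) g=3 f=6]; closed=[(2,1), (2,2), (2,3)]

step 1: expand (2,3) (f=6, h=4) → closed; open now [(1,1) g=1 f=8, (1,2) g=2 f=8, (1,3) g=3 f=8, (2,0) g=1 f=8, (2,4) g=3 f=8, (3,3) g=3 f=6]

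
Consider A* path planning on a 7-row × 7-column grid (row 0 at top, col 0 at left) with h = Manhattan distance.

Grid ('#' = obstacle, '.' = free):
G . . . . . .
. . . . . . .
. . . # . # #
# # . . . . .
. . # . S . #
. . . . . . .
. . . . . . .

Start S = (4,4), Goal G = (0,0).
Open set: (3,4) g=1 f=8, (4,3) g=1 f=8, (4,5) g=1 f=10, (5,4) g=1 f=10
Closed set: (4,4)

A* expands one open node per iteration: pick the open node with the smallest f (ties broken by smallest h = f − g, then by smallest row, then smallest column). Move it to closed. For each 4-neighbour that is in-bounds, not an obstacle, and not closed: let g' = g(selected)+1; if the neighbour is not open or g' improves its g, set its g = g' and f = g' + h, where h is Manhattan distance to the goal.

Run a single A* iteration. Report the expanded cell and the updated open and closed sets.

step 1: expand (3,4) (f=8, h=7) → closed; open now [(2,4) g=2 f=8, (3,3) g=2 f=8, (3,5) g=2 f=10, (4,3) g=1 f=8, (4,5) g=1 f=10, (5,4) g=1 f=10]

expanded=(3,4); open=[(2,4) g=2 f=8, (3,3) g=2 f=8, (3,5) g=2 f=10, (4,3) g=1 f=8, (4,5) g=1 f=10, (5,4) g=1 f=10]; closed=[(3,4), (4,4)]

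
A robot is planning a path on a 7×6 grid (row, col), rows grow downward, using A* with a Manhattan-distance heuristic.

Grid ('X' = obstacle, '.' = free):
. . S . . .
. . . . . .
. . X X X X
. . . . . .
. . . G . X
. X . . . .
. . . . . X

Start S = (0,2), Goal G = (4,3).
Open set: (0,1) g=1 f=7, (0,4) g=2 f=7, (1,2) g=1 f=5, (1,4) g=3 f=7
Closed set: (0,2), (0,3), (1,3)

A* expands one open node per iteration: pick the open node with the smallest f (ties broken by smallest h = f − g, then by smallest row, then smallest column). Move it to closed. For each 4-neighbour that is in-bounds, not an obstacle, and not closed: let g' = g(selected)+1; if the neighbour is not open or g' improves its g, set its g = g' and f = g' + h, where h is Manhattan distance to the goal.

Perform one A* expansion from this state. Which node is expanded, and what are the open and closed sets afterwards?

expanded=(1,2); open=[(0,1) g=1 f=7, (0,4) g=2 f=7, (1,1) g=2 f=7, (1,4) g=3 f=7]; closed=[(0,2), (0,3), (1,2), (1,3)]

step 1: expand (1,2) (f=5, h=4) → closed; open now [(0,1) g=1 f=7, (0,4) g=2 f=7, (1,1) g=2 f=7, (1,4) g=3 f=7]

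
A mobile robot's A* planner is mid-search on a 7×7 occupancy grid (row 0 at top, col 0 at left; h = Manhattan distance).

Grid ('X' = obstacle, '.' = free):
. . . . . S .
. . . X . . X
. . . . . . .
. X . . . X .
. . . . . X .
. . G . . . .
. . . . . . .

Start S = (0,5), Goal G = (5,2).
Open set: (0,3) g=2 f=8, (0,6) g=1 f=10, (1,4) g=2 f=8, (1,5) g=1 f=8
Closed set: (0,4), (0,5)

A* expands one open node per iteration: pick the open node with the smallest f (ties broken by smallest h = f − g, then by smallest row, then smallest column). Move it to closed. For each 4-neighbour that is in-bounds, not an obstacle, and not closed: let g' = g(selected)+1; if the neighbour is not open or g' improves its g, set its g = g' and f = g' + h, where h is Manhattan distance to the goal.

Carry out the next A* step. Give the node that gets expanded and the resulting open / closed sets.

step 1: expand (0,3) (f=8, h=6) → closed; open now [(0,2) g=3 f=8, (0,6) g=1 f=10, (1,4) g=2 f=8, (1,5) g=1 f=8]

expanded=(0,3); open=[(0,2) g=3 f=8, (0,6) g=1 f=10, (1,4) g=2 f=8, (1,5) g=1 f=8]; closed=[(0,3), (0,4), (0,5)]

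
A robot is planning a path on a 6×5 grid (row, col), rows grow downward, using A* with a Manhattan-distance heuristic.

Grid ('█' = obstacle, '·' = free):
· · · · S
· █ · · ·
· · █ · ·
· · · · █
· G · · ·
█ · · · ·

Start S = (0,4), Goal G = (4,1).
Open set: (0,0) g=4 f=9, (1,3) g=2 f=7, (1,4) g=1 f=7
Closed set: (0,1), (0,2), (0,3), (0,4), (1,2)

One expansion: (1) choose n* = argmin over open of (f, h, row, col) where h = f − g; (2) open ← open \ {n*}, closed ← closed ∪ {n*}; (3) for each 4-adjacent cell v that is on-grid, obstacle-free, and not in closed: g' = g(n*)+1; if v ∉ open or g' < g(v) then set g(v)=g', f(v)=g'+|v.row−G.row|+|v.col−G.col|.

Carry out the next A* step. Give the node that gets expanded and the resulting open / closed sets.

expanded=(1,3); open=[(0,0) g=4 f=9, (1,4) g=1 f=7, (2,3) g=3 f=7]; closed=[(0,1), (0,2), (0,3), (0,4), (1,2), (1,3)]

step 1: expand (1,3) (f=7, h=5) → closed; open now [(0,0) g=4 f=9, (1,4) g=1 f=7, (2,3) g=3 f=7]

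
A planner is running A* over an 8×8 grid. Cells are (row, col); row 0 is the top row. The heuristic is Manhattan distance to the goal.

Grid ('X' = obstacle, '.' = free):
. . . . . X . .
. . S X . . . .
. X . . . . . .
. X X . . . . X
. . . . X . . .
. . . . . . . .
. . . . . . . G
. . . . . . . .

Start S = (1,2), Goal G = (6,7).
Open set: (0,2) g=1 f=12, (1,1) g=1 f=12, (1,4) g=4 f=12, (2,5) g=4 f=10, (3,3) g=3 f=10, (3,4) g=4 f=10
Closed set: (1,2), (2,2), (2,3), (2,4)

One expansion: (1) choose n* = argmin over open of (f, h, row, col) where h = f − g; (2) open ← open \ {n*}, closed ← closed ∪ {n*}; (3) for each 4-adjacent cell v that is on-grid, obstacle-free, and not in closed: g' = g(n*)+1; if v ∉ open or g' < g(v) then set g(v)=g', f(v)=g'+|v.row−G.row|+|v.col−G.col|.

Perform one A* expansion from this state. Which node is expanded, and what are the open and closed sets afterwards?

expanded=(2,5); open=[(0,2) g=1 f=12, (1,1) g=1 f=12, (1,4) g=4 f=12, (1,5) g=5 f=12, (2,6) g=5 f=10, (3,3) g=3 f=10, (3,4) g=4 f=10, (3,5) g=5 f=10]; closed=[(1,2), (2,2), (2,3), (2,4), (2,5)]

step 1: expand (2,5) (f=10, h=6) → closed; open now [(0,2) g=1 f=12, (1,1) g=1 f=12, (1,4) g=4 f=12, (1,5) g=5 f=12, (2,6) g=5 f=10, (3,3) g=3 f=10, (3,4) g=4 f=10, (3,5) g=5 f=10]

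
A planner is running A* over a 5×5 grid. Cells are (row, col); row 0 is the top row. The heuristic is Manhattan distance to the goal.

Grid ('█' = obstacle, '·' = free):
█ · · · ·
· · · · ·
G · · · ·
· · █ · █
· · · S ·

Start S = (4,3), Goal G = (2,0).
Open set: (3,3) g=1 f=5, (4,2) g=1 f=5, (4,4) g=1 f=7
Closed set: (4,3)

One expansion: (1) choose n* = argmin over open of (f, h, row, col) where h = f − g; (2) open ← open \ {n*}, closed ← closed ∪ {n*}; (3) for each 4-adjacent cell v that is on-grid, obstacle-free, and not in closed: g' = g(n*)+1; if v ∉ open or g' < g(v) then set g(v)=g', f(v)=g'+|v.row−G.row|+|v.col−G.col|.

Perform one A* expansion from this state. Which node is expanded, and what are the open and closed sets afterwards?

expanded=(3,3); open=[(2,3) g=2 f=5, (4,2) g=1 f=5, (4,4) g=1 f=7]; closed=[(3,3), (4,3)]

step 1: expand (3,3) (f=5, h=4) → closed; open now [(2,3) g=2 f=5, (4,2) g=1 f=5, (4,4) g=1 f=7]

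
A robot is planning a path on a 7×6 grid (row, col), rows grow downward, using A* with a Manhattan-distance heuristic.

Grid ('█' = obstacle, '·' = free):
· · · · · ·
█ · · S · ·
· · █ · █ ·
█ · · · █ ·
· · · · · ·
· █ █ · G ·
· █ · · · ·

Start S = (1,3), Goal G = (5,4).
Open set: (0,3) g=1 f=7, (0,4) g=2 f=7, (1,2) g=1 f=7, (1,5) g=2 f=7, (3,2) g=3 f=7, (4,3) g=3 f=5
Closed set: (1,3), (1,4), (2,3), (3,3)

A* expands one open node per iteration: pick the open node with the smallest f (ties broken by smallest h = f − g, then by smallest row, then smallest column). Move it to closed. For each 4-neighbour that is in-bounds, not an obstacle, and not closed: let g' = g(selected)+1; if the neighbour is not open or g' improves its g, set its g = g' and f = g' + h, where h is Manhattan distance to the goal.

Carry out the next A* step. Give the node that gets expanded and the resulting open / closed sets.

expanded=(4,3); open=[(0,3) g=1 f=7, (0,4) g=2 f=7, (1,2) g=1 f=7, (1,5) g=2 f=7, (3,2) g=3 f=7, (4,2) g=4 f=7, (4,4) g=4 f=5, (5,3) g=4 f=5]; closed=[(1,3), (1,4), (2,3), (3,3), (4,3)]

step 1: expand (4,3) (f=5, h=2) → closed; open now [(0,3) g=1 f=7, (0,4) g=2 f=7, (1,2) g=1 f=7, (1,5) g=2 f=7, (3,2) g=3 f=7, (4,2) g=4 f=7, (4,4) g=4 f=5, (5,3) g=4 f=5]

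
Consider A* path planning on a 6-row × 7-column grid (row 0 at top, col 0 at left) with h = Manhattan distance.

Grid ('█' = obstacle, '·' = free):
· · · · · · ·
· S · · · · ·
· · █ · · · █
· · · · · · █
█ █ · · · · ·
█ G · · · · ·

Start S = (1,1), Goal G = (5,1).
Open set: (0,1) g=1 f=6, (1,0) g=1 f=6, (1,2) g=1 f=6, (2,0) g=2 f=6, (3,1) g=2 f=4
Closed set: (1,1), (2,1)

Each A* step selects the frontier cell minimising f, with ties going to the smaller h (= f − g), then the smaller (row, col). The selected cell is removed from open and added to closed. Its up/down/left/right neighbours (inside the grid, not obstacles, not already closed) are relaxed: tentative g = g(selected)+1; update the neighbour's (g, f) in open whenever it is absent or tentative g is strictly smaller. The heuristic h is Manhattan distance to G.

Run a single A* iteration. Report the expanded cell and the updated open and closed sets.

step 1: expand (3,1) (f=4, h=2) → closed; open now [(0,1) g=1 f=6, (1,0) g=1 f=6, (1,2) g=1 f=6, (2,0) g=2 f=6, (3,0) g=3 f=6, (3,2) g=3 f=6]

expanded=(3,1); open=[(0,1) g=1 f=6, (1,0) g=1 f=6, (1,2) g=1 f=6, (2,0) g=2 f=6, (3,0) g=3 f=6, (3,2) g=3 f=6]; closed=[(1,1), (2,1), (3,1)]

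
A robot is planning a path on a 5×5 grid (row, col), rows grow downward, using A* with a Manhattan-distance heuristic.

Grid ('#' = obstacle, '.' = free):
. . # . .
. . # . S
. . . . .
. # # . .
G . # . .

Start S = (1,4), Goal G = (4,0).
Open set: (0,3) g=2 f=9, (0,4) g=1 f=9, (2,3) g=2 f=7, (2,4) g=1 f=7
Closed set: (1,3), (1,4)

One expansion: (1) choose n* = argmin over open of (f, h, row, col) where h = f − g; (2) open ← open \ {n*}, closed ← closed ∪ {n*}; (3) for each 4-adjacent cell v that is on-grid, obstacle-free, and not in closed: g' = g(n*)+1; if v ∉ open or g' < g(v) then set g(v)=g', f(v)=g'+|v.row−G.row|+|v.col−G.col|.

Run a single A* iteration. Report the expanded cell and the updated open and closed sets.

expanded=(2,3); open=[(0,3) g=2 f=9, (0,4) g=1 f=9, (2,2) g=3 f=7, (2,4) g=1 f=7, (3,3) g=3 f=7]; closed=[(1,3), (1,4), (2,3)]

step 1: expand (2,3) (f=7, h=5) → closed; open now [(0,3) g=2 f=9, (0,4) g=1 f=9, (2,2) g=3 f=7, (2,4) g=1 f=7, (3,3) g=3 f=7]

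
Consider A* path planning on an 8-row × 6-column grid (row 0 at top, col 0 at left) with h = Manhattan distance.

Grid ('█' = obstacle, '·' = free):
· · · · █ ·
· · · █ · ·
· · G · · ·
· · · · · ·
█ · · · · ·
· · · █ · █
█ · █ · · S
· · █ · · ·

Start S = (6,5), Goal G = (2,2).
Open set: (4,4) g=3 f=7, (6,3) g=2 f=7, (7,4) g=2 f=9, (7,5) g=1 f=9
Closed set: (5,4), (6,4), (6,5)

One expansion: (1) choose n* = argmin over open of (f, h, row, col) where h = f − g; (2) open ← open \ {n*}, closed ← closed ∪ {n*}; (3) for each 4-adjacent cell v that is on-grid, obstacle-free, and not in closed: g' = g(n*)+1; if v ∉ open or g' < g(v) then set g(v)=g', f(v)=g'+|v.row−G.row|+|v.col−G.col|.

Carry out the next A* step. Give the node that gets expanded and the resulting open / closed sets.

expanded=(4,4); open=[(3,4) g=4 f=7, (4,3) g=4 f=7, (4,5) g=4 f=9, (6,3) g=2 f=7, (7,4) g=2 f=9, (7,5) g=1 f=9]; closed=[(4,4), (5,4), (6,4), (6,5)]

step 1: expand (4,4) (f=7, h=4) → closed; open now [(3,4) g=4 f=7, (4,3) g=4 f=7, (4,5) g=4 f=9, (6,3) g=2 f=7, (7,4) g=2 f=9, (7,5) g=1 f=9]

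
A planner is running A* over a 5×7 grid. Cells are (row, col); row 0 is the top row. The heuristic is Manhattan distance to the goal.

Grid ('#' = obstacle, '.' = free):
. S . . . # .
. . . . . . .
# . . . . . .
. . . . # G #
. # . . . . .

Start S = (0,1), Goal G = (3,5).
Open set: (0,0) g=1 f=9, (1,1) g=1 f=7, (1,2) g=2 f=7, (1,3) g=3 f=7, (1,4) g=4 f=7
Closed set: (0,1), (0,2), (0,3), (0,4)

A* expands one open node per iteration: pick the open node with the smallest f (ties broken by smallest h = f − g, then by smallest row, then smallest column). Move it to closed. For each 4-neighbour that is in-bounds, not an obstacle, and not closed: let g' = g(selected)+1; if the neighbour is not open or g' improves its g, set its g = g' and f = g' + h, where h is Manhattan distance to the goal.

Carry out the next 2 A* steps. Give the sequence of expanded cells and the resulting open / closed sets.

order=[(1,4) → (1,5)]; open=[(0,0) g=1 f=9, (1,1) g=1 f=7, (1,2) g=2 f=7, (1,3) g=3 f=7, (1,6) g=6 f=9, (2,4) g=5 f=7, (2,5) g=6 f=7]; closed=[(0,1), (0,2), (0,3), (0,4), (1,4), (1,5)]

step 1: expand (1,4) (f=7, h=3) → closed; open now [(0,0) g=1 f=9, (1,1) g=1 f=7, (1,2) g=2 f=7, (1,3) g=3 f=7, (1,5) g=5 f=7, (2,4) g=5 f=7]
step 2: expand (1,5) (f=7, h=2) → closed; open now [(0,0) g=1 f=9, (1,1) g=1 f=7, (1,2) g=2 f=7, (1,3) g=3 f=7, (1,6) g=6 f=9, (2,4) g=5 f=7, (2,5) g=6 f=7]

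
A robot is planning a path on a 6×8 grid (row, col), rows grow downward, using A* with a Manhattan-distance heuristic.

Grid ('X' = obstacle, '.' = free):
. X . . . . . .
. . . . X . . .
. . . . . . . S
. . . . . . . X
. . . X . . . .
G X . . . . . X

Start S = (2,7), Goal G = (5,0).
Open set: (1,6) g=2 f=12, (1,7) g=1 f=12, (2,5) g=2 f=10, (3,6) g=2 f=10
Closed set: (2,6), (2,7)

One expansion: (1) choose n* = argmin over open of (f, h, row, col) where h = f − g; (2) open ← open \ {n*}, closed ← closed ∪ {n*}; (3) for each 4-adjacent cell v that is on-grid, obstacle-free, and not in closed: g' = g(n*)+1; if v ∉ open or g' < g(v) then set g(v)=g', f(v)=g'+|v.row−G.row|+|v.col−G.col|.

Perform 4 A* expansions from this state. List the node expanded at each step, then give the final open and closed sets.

order=[(2,5) → (2,4) → (2,3) → (2,2)]; open=[(1,2) g=6 f=12, (1,3) g=5 f=12, (1,5) g=3 f=12, (1,6) g=2 f=12, (1,7) g=1 f=12, (2,1) g=6 f=10, (3,2) g=6 f=10, (3,3) g=5 f=10, (3,4) g=4 f=10, (3,5) g=3 f=10, (3,6) g=2 f=10]; closed=[(2,2), (2,3), (2,4), (2,5), (2,6), (2,7)]

step 1: expand (2,5) (f=10, h=8) → closed; open now [(1,5) g=3 f=12, (1,6) g=2 f=12, (1,7) g=1 f=12, (2,4) g=3 f=10, (3,5) g=3 f=10, (3,6) g=2 f=10]
step 2: expand (2,4) (f=10, h=7) → closed; open now [(1,5) g=3 f=12, (1,6) g=2 f=12, (1,7) g=1 f=12, (2,3) g=4 f=10, (3,4) g=4 f=10, (3,5) g=3 f=10, (3,6) g=2 f=10]
step 3: expand (2,3) (f=10, h=6) → closed; open now [(1,3) g=5 f=12, (1,5) g=3 f=12, (1,6) g=2 f=12, (1,7) g=1 f=12, (2,2) g=5 f=10, (3,3) g=5 f=10, (3,4) g=4 f=10, (3,5) g=3 f=10, (3,6) g=2 f=10]
step 4: expand (2,2) (f=10, h=5) → closed; open now [(1,2) g=6 f=12, (1,3) g=5 f=12, (1,5) g=3 f=12, (1,6) g=2 f=12, (1,7) g=1 f=12, (2,1) g=6 f=10, (3,2) g=6 f=10, (3,3) g=5 f=10, (3,4) g=4 f=10, (3,5) g=3 f=10, (3,6) g=2 f=10]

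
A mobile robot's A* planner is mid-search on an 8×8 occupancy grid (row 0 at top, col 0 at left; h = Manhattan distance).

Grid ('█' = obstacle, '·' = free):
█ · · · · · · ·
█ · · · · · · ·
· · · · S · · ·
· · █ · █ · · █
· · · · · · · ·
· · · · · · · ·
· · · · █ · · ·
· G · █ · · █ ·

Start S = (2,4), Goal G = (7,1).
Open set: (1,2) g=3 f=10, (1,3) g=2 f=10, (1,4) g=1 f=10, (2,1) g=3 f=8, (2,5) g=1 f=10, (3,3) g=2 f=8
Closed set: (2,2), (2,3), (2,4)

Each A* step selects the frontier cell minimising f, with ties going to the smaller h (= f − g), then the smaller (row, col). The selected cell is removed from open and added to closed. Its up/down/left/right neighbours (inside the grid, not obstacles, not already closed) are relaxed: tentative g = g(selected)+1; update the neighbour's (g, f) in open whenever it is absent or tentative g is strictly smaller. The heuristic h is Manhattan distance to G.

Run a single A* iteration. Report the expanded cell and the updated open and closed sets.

expanded=(2,1); open=[(1,1) g=4 f=10, (1,2) g=3 f=10, (1,3) g=2 f=10, (1,4) g=1 f=10, (2,0) g=4 f=10, (2,5) g=1 f=10, (3,1) g=4 f=8, (3,3) g=2 f=8]; closed=[(2,1), (2,2), (2,3), (2,4)]

step 1: expand (2,1) (f=8, h=5) → closed; open now [(1,1) g=4 f=10, (1,2) g=3 f=10, (1,3) g=2 f=10, (1,4) g=1 f=10, (2,0) g=4 f=10, (2,5) g=1 f=10, (3,1) g=4 f=8, (3,3) g=2 f=8]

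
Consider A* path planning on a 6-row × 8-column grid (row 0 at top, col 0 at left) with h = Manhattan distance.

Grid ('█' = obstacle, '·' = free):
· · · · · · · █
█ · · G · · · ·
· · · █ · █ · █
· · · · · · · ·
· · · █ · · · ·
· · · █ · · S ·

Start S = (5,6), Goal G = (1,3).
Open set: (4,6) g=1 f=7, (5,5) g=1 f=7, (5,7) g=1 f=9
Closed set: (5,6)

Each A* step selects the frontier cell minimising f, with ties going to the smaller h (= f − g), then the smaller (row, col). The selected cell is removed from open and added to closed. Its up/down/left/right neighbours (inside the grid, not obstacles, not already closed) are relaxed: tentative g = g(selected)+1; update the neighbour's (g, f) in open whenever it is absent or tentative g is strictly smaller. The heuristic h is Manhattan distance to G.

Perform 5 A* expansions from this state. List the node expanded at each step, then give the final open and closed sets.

order=[(4,6) → (3,6) → (2,6) → (1,6) → (1,5)]; open=[(0,5) g=6 f=9, (0,6) g=5 f=9, (1,4) g=6 f=7, (1,7) g=5 f=9, (3,5) g=3 f=7, (3,7) g=3 f=9, (4,5) g=2 f=7, (4,7) g=2 f=9, (5,5) g=1 f=7, (5,7) g=1 f=9]; closed=[(1,5), (1,6), (2,6), (3,6), (4,6), (5,6)]

step 1: expand (4,6) (f=7, h=6) → closed; open now [(3,6) g=2 f=7, (4,5) g=2 f=7, (4,7) g=2 f=9, (5,5) g=1 f=7, (5,7) g=1 f=9]
step 2: expand (3,6) (f=7, h=5) → closed; open now [(2,6) g=3 f=7, (3,5) g=3 f=7, (3,7) g=3 f=9, (4,5) g=2 f=7, (4,7) g=2 f=9, (5,5) g=1 f=7, (5,7) g=1 f=9]
step 3: expand (2,6) (f=7, h=4) → closed; open now [(1,6) g=4 f=7, (3,5) g=3 f=7, (3,7) g=3 f=9, (4,5) g=2 f=7, (4,7) g=2 f=9, (5,5) g=1 f=7, (5,7) g=1 f=9]
step 4: expand (1,6) (f=7, h=3) → closed; open now [(0,6) g=5 f=9, (1,5) g=5 f=7, (1,7) g=5 f=9, (3,5) g=3 f=7, (3,7) g=3 f=9, (4,5) g=2 f=7, (4,7) g=2 f=9, (5,5) g=1 f=7, (5,7) g=1 f=9]
step 5: expand (1,5) (f=7, h=2) → closed; open now [(0,5) g=6 f=9, (0,6) g=5 f=9, (1,4) g=6 f=7, (1,7) g=5 f=9, (3,5) g=3 f=7, (3,7) g=3 f=9, (4,5) g=2 f=7, (4,7) g=2 f=9, (5,5) g=1 f=7, (5,7) g=1 f=9]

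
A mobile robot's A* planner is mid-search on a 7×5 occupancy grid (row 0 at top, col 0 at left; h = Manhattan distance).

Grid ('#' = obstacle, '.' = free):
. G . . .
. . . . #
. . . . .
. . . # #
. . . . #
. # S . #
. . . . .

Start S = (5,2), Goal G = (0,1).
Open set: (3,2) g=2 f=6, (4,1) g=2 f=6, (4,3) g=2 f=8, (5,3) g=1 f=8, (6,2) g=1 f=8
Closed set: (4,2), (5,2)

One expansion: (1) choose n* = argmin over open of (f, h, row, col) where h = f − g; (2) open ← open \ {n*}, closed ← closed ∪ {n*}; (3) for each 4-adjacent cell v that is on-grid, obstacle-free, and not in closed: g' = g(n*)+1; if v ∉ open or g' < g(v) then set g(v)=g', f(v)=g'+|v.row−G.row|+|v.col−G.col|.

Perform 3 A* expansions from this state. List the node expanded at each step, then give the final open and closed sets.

order=[(3,2) → (2,2) → (1,2)]; open=[(0,2) g=5 f=6, (1,1) g=5 f=6, (1,3) g=5 f=8, (2,1) g=4 f=6, (2,3) g=4 f=8, (3,1) g=3 f=6, (4,1) g=2 f=6, (4,3) g=2 f=8, (5,3) g=1 f=8, (6,2) g=1 f=8]; closed=[(1,2), (2,2), (3,2), (4,2), (5,2)]

step 1: expand (3,2) (f=6, h=4) → closed; open now [(2,2) g=3 f=6, (3,1) g=3 f=6, (4,1) g=2 f=6, (4,3) g=2 f=8, (5,3) g=1 f=8, (6,2) g=1 f=8]
step 2: expand (2,2) (f=6, h=3) → closed; open now [(1,2) g=4 f=6, (2,1) g=4 f=6, (2,3) g=4 f=8, (3,1) g=3 f=6, (4,1) g=2 f=6, (4,3) g=2 f=8, (5,3) g=1 f=8, (6,2) g=1 f=8]
step 3: expand (1,2) (f=6, h=2) → closed; open now [(0,2) g=5 f=6, (1,1) g=5 f=6, (1,3) g=5 f=8, (2,1) g=4 f=6, (2,3) g=4 f=8, (3,1) g=3 f=6, (4,1) g=2 f=6, (4,3) g=2 f=8, (5,3) g=1 f=8, (6,2) g=1 f=8]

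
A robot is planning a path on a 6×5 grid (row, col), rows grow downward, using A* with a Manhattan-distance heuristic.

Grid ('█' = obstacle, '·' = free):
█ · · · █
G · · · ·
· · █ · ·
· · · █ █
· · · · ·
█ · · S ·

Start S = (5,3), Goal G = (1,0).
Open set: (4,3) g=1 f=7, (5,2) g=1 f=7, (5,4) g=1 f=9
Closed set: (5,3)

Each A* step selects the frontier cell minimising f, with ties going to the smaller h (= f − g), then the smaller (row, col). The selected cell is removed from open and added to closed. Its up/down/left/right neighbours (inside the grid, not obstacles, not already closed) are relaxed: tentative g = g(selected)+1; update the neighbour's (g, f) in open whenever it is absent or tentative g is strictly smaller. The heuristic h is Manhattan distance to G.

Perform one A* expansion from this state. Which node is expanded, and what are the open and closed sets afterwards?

expanded=(4,3); open=[(4,2) g=2 f=7, (4,4) g=2 f=9, (5,2) g=1 f=7, (5,4) g=1 f=9]; closed=[(4,3), (5,3)]

step 1: expand (4,3) (f=7, h=6) → closed; open now [(4,2) g=2 f=7, (4,4) g=2 f=9, (5,2) g=1 f=7, (5,4) g=1 f=9]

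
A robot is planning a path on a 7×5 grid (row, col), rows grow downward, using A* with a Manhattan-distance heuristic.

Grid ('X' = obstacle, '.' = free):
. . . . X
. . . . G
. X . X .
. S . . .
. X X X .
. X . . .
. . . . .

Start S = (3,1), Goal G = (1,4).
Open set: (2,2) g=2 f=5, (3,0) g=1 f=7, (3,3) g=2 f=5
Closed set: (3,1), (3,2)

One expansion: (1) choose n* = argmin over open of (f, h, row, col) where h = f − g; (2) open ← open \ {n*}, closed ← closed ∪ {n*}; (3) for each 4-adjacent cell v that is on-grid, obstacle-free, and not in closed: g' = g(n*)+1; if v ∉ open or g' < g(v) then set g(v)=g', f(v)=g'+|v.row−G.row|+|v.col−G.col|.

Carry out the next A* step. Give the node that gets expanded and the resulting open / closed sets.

expanded=(2,2); open=[(1,2) g=3 f=5, (3,0) g=1 f=7, (3,3) g=2 f=5]; closed=[(2,2), (3,1), (3,2)]

step 1: expand (2,2) (f=5, h=3) → closed; open now [(1,2) g=3 f=5, (3,0) g=1 f=7, (3,3) g=2 f=5]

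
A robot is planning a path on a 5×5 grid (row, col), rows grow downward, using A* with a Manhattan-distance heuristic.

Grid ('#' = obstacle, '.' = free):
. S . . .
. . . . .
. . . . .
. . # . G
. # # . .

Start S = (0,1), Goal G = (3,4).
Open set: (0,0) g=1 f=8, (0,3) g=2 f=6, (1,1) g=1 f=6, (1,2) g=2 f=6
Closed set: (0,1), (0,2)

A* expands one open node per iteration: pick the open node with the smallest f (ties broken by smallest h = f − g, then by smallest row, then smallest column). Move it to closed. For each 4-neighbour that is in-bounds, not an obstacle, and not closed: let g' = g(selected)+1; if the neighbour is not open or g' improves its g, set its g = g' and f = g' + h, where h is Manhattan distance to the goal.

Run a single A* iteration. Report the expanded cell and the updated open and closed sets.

expanded=(0,3); open=[(0,0) g=1 f=8, (0,4) g=3 f=6, (1,1) g=1 f=6, (1,2) g=2 f=6, (1,3) g=3 f=6]; closed=[(0,1), (0,2), (0,3)]

step 1: expand (0,3) (f=6, h=4) → closed; open now [(0,0) g=1 f=8, (0,4) g=3 f=6, (1,1) g=1 f=6, (1,2) g=2 f=6, (1,3) g=3 f=6]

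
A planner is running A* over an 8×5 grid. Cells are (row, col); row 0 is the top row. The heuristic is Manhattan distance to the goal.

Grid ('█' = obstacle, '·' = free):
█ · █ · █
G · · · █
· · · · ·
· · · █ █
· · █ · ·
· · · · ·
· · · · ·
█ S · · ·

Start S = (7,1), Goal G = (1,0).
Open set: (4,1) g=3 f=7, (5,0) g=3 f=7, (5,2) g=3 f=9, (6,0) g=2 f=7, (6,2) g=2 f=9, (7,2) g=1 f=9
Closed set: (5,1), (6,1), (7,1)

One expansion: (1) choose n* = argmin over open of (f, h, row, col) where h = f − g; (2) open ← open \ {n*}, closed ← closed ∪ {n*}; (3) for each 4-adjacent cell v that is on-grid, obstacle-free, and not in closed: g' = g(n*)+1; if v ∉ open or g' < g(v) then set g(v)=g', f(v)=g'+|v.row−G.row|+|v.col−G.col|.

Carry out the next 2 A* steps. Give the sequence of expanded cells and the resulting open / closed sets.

step 1: expand (4,1) (f=7, h=4) → closed; open now [(3,1) g=4 f=7, (4,0) g=4 f=7, (5,0) g=3 f=7, (5,2) g=3 f=9, (6,0) g=2 f=7, (6,2) g=2 f=9, (7,2) g=1 f=9]
step 2: expand (3,1) (f=7, h=3) → closed; open now [(2,1) g=5 f=7, (3,0) g=5 f=7, (3,2) g=5 f=9, (4,0) g=4 f=7, (5,0) g=3 f=7, (5,2) g=3 f=9, (6,0) g=2 f=7, (6,2) g=2 f=9, (7,2) g=1 f=9]

order=[(4,1) → (3,1)]; open=[(2,1) g=5 f=7, (3,0) g=5 f=7, (3,2) g=5 f=9, (4,0) g=4 f=7, (5,0) g=3 f=7, (5,2) g=3 f=9, (6,0) g=2 f=7, (6,2) g=2 f=9, (7,2) g=1 f=9]; closed=[(3,1), (4,1), (5,1), (6,1), (7,1)]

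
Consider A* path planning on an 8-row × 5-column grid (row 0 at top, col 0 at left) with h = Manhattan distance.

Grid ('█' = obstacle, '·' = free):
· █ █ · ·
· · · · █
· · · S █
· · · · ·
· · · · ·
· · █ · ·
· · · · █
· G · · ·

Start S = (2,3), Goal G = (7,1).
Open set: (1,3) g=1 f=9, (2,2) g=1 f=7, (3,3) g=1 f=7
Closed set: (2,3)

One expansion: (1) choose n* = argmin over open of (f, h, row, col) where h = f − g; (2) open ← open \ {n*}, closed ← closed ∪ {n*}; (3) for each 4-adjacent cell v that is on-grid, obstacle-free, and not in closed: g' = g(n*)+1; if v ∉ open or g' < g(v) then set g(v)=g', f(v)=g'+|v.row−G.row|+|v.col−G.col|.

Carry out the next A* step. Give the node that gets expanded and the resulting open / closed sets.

expanded=(2,2); open=[(1,2) g=2 f=9, (1,3) g=1 f=9, (2,1) g=2 f=7, (3,2) g=2 f=7, (3,3) g=1 f=7]; closed=[(2,2), (2,3)]

step 1: expand (2,2) (f=7, h=6) → closed; open now [(1,2) g=2 f=9, (1,3) g=1 f=9, (2,1) g=2 f=7, (3,2) g=2 f=7, (3,3) g=1 f=7]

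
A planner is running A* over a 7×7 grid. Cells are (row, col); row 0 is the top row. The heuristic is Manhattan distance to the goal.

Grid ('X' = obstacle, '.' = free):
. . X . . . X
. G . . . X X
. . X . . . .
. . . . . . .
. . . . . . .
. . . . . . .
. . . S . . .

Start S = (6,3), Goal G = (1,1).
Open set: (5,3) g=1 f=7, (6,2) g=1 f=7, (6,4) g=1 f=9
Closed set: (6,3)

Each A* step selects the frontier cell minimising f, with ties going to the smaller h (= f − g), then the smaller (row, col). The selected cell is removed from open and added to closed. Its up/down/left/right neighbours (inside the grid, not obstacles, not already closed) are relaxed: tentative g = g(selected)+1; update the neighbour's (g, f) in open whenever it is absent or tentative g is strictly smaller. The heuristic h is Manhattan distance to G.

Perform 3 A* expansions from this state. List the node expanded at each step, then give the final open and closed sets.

order=[(5,3) → (4,3) → (3,3)]; open=[(2,3) g=4 f=7, (3,2) g=4 f=7, (3,4) g=4 f=9, (4,2) g=3 f=7, (4,4) g=3 f=9, (5,2) g=2 f=7, (5,4) g=2 f=9, (6,2) g=1 f=7, (6,4) g=1 f=9]; closed=[(3,3), (4,3), (5,3), (6,3)]

step 1: expand (5,3) (f=7, h=6) → closed; open now [(4,3) g=2 f=7, (5,2) g=2 f=7, (5,4) g=2 f=9, (6,2) g=1 f=7, (6,4) g=1 f=9]
step 2: expand (4,3) (f=7, h=5) → closed; open now [(3,3) g=3 f=7, (4,2) g=3 f=7, (4,4) g=3 f=9, (5,2) g=2 f=7, (5,4) g=2 f=9, (6,2) g=1 f=7, (6,4) g=1 f=9]
step 3: expand (3,3) (f=7, h=4) → closed; open now [(2,3) g=4 f=7, (3,2) g=4 f=7, (3,4) g=4 f=9, (4,2) g=3 f=7, (4,4) g=3 f=9, (5,2) g=2 f=7, (5,4) g=2 f=9, (6,2) g=1 f=7, (6,4) g=1 f=9]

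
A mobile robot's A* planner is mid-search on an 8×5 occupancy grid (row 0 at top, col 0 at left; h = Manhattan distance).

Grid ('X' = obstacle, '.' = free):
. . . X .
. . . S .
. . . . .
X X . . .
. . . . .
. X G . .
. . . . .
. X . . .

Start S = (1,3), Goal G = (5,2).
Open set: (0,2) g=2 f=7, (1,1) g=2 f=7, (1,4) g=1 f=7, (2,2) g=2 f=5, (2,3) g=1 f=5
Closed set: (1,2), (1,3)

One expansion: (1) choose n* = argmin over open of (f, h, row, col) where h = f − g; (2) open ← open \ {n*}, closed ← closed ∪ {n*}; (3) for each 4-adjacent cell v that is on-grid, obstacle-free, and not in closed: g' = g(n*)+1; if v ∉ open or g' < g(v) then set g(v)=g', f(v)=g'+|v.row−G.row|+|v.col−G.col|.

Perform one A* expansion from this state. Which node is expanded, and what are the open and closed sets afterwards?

expanded=(2,2); open=[(0,2) g=2 f=7, (1,1) g=2 f=7, (1,4) g=1 f=7, (2,1) g=3 f=7, (2,3) g=1 f=5, (3,2) g=3 f=5]; closed=[(1,2), (1,3), (2,2)]

step 1: expand (2,2) (f=5, h=3) → closed; open now [(0,2) g=2 f=7, (1,1) g=2 f=7, (1,4) g=1 f=7, (2,1) g=3 f=7, (2,3) g=1 f=5, (3,2) g=3 f=5]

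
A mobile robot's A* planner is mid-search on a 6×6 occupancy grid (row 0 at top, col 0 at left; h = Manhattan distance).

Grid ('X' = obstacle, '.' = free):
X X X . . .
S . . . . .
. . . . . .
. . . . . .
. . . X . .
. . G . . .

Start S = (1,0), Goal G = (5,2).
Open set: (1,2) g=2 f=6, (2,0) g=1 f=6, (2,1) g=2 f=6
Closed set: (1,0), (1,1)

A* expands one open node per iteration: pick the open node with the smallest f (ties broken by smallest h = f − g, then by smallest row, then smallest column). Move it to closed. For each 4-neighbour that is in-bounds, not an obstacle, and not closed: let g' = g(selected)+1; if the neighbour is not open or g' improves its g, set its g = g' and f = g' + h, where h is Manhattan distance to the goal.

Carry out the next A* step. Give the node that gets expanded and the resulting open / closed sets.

expanded=(1,2); open=[(1,3) g=3 f=8, (2,0) g=1 f=6, (2,1) g=2 f=6, (2,2) g=3 f=6]; closed=[(1,0), (1,1), (1,2)]

step 1: expand (1,2) (f=6, h=4) → closed; open now [(1,3) g=3 f=8, (2,0) g=1 f=6, (2,1) g=2 f=6, (2,2) g=3 f=6]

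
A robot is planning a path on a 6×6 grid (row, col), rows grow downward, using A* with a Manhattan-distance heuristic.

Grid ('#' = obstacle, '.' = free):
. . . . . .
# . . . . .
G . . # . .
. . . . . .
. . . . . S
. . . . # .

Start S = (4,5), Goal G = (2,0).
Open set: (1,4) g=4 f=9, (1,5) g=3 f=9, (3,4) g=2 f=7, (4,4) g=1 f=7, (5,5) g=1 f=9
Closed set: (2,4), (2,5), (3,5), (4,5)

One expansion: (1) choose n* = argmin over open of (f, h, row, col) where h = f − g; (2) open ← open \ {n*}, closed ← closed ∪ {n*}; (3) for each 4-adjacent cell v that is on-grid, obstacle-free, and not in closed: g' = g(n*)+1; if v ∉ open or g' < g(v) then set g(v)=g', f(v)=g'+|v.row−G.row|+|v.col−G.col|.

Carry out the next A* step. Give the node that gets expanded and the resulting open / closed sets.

expanded=(3,4); open=[(1,4) g=4 f=9, (1,5) g=3 f=9, (3,3) g=3 f=7, (4,4) g=1 f=7, (5,5) g=1 f=9]; closed=[(2,4), (2,5), (3,4), (3,5), (4,5)]

step 1: expand (3,4) (f=7, h=5) → closed; open now [(1,4) g=4 f=9, (1,5) g=3 f=9, (3,3) g=3 f=7, (4,4) g=1 f=7, (5,5) g=1 f=9]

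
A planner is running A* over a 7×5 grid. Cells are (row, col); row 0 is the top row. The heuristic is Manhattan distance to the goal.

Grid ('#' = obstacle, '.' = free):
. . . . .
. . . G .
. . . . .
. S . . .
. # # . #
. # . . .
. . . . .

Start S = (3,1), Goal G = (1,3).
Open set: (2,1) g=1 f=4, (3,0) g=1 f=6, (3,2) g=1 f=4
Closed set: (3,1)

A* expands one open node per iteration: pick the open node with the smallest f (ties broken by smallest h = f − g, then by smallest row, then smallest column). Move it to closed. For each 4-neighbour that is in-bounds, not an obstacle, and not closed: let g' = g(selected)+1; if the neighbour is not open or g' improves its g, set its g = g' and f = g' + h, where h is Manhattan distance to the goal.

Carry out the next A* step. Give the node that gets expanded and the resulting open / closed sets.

expanded=(2,1); open=[(1,1) g=2 f=4, (2,0) g=2 f=6, (2,2) g=2 f=4, (3,0) g=1 f=6, (3,2) g=1 f=4]; closed=[(2,1), (3,1)]

step 1: expand (2,1) (f=4, h=3) → closed; open now [(1,1) g=2 f=4, (2,0) g=2 f=6, (2,2) g=2 f=4, (3,0) g=1 f=6, (3,2) g=1 f=4]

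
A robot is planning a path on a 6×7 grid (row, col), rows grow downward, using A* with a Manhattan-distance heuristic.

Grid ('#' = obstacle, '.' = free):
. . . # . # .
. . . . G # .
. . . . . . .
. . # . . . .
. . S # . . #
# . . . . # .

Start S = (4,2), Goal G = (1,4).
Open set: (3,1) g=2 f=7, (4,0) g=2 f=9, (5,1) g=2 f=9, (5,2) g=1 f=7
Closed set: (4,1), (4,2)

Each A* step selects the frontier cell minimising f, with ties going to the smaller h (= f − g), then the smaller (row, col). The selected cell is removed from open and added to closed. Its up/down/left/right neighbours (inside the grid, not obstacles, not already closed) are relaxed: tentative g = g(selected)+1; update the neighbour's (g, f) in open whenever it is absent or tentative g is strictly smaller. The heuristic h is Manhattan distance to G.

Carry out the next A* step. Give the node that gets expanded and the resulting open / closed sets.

step 1: expand (3,1) (f=7, h=5) → closed; open now [(2,1) g=3 f=7, (3,0) g=3 f=9, (4,0) g=2 f=9, (5,1) g=2 f=9, (5,2) g=1 f=7]

expanded=(3,1); open=[(2,1) g=3 f=7, (3,0) g=3 f=9, (4,0) g=2 f=9, (5,1) g=2 f=9, (5,2) g=1 f=7]; closed=[(3,1), (4,1), (4,2)]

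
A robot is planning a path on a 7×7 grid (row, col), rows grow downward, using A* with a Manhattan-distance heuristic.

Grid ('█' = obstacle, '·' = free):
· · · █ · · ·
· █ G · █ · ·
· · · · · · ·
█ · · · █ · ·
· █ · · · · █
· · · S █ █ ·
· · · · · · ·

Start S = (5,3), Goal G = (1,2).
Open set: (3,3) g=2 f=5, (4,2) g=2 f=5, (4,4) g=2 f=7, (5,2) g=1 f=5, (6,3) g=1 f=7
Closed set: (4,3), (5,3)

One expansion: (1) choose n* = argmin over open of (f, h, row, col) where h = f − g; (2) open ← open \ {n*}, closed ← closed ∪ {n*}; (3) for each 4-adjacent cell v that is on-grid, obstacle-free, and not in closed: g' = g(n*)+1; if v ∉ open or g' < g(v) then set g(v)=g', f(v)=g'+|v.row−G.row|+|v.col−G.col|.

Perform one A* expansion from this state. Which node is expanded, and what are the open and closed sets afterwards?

step 1: expand (3,3) (f=5, h=3) → closed; open now [(2,3) g=3 f=5, (3,2) g=3 f=5, (4,2) g=2 f=5, (4,4) g=2 f=7, (5,2) g=1 f=5, (6,3) g=1 f=7]

expanded=(3,3); open=[(2,3) g=3 f=5, (3,2) g=3 f=5, (4,2) g=2 f=5, (4,4) g=2 f=7, (5,2) g=1 f=5, (6,3) g=1 f=7]; closed=[(3,3), (4,3), (5,3)]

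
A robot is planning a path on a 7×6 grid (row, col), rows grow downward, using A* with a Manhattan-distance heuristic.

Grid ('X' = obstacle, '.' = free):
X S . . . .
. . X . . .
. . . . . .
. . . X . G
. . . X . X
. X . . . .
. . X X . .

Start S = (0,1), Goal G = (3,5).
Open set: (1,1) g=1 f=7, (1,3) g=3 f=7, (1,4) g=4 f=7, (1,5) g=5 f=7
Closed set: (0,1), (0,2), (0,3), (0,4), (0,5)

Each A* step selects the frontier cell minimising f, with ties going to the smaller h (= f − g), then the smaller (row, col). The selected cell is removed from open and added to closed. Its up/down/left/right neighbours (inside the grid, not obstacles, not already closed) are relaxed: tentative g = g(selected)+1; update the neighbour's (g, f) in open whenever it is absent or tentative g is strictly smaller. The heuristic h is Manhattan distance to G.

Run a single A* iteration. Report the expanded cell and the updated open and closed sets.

expanded=(1,5); open=[(1,1) g=1 f=7, (1,3) g=3 f=7, (1,4) g=4 f=7, (2,5) g=6 f=7]; closed=[(0,1), (0,2), (0,3), (0,4), (0,5), (1,5)]

step 1: expand (1,5) (f=7, h=2) → closed; open now [(1,1) g=1 f=7, (1,3) g=3 f=7, (1,4) g=4 f=7, (2,5) g=6 f=7]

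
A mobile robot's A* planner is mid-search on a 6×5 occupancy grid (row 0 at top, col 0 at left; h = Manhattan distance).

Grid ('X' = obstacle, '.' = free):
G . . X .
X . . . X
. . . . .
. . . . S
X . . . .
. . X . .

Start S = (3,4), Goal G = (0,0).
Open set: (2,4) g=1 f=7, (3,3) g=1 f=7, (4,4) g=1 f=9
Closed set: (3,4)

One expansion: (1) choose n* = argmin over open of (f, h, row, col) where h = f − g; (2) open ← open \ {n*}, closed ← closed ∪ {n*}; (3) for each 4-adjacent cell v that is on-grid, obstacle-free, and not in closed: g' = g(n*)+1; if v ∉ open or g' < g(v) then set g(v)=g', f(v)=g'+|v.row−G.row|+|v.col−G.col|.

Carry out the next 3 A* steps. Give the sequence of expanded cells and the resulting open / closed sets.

step 1: expand (2,4) (f=7, h=6) → closed; open now [(2,3) g=2 f=7, (3,3) g=1 f=7, (4,4) g=1 f=9]
step 2: expand (2,3) (f=7, h=5) → closed; open now [(1,3) g=3 f=7, (2,2) g=3 f=7, (3,3) g=1 f=7, (4,4) g=1 f=9]
step 3: expand (1,3) (f=7, h=4) → closed; open now [(1,2) g=4 f=7, (2,2) g=3 f=7, (3,3) g=1 f=7, (4,4) g=1 f=9]

order=[(2,4) → (2,3) → (1,3)]; open=[(1,2) g=4 f=7, (2,2) g=3 f=7, (3,3) g=1 f=7, (4,4) g=1 f=9]; closed=[(1,3), (2,3), (2,4), (3,4)]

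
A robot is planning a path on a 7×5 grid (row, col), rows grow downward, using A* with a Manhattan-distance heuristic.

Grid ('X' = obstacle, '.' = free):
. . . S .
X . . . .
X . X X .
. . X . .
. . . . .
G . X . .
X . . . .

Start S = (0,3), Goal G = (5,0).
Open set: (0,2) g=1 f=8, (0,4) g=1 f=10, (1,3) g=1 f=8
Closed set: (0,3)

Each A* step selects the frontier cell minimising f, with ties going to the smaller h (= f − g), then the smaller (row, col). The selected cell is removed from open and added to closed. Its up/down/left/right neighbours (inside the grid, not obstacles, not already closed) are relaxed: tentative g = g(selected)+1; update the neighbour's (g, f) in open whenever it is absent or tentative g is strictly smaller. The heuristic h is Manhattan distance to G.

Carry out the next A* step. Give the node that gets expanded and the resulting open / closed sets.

expanded=(0,2); open=[(0,1) g=2 f=8, (0,4) g=1 f=10, (1,2) g=2 f=8, (1,3) g=1 f=8]; closed=[(0,2), (0,3)]

step 1: expand (0,2) (f=8, h=7) → closed; open now [(0,1) g=2 f=8, (0,4) g=1 f=10, (1,2) g=2 f=8, (1,3) g=1 f=8]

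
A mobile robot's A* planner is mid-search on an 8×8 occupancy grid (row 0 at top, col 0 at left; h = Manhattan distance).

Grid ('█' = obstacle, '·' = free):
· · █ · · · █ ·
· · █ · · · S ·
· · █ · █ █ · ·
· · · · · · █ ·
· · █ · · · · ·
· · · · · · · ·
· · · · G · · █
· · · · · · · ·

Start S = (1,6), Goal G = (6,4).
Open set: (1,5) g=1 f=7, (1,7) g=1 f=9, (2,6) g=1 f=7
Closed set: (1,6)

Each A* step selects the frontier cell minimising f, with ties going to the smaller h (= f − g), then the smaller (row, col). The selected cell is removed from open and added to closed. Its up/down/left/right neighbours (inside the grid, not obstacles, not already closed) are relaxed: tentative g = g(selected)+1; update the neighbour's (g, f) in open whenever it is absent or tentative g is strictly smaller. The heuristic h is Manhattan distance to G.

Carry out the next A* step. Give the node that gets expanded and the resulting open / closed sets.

expanded=(1,5); open=[(0,5) g=2 f=9, (1,4) g=2 f=7, (1,7) g=1 f=9, (2,6) g=1 f=7]; closed=[(1,5), (1,6)]

step 1: expand (1,5) (f=7, h=6) → closed; open now [(0,5) g=2 f=9, (1,4) g=2 f=7, (1,7) g=1 f=9, (2,6) g=1 f=7]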